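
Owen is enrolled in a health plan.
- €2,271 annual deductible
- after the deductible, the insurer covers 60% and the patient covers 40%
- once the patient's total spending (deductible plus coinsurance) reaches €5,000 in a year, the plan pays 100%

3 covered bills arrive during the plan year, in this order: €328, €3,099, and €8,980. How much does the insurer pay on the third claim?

Claim 1 (€328): fully absorbed by the deductible. Patient owes €328 (running OOP €328). Plan pays €328 − €328 = €0.
Claim 2 (€3,099): €1,943 finishes the deductible; €1,156 goes to coinsurance; coinsurance €1,156 × 40% = €462.40. Cost to patient: €2,405.40. OOP to date €2,733.40. Insurer: €3,099 − €2,405.40 = €693.60.
Claim 3 (€8,980): deductible already satisfied, so patient's share is 40% × €8,980 = €3,592. That would push OOP to €6,325.40, over the €5,000 cap, so patient pays €5,000 − €2,733.40 = €2,266.60. Plan pays €8,980 − €2,266.60 = €6,713.40.

€6,713.40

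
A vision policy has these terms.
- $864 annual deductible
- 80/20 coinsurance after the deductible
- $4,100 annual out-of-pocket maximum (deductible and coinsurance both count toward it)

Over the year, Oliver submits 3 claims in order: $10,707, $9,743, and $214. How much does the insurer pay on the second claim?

Claim 1 ($10,707): deductible takes $864, $9,843 remains; member's 20% is $1,968.60. Cost to member: $2,832.60. OOP to date $2,832.60. Plan pays $10,707 − $2,832.60 = $7,874.40.
Claim 2 ($9,743): deductible met; 20% of $9,743 = $1,948.60. OOP would hit $4,781.20 > $4,100, so the cap limits the member to $4,100 − $2,832.60 = $1,267.40. Plan pays $9,743 − $1,267.40 = $8,475.60.

$8,475.60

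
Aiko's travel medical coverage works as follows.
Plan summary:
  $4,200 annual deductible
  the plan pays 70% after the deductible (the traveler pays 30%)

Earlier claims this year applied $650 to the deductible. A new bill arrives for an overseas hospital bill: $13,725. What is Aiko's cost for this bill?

$650 of the $4,200 deductible is already met, leaving $3,550.
That leaves $13,725 − $3,550 = $10,175 for coinsurance.
Coinsurance: $10,175 × 30% = $3,052.50.
That puts the traveler's cost at $3,550 + $3,052.50 = $6,602.50.

$6,602.50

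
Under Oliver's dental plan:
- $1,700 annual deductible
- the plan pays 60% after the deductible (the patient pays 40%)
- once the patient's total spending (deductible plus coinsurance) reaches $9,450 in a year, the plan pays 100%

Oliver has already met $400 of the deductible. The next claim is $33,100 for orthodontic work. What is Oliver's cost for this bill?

$9,050

$400 of the $1,700 deductible is already met, leaving $1,300.
That leaves $33,100 − $1,300 = $31,800 for coinsurance.
Coinsurance: $31,800 × 40% = $12,720.
Patient responsibility before any cap: $1,300 + $12,720 = $14,020.
Year-to-date out-of-pocket would reach $400 + $14,020 = $14,420, above the $9,450 maximum, so the patient pays only $9,450 − $400 = $9,050.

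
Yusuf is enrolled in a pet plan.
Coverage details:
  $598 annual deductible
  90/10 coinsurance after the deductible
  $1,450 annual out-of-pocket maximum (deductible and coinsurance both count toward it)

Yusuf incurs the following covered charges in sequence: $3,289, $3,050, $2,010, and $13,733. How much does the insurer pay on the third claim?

$1,809

Bill 1, $3,289: $598 finishes the deductible; $2,691 goes to coinsurance; coinsurance $2,691 × 10% = $269.10. Owner pays $867.10; OOP now $867.10. Insurer: $3,289 − $867.10 = $2,421.90.
Bill 2, $3,050: deductible already satisfied, so owner's share is 10% × $3,050 = $305. Cost to owner: $305. OOP to date $1,172.10. Insurer: $3,050 − $305 = $2,745.
Bill 3, $2,010: deductible met; 10% of $2,010 = $201. Owner owes $201 (running OOP $1,373.10). Plan pays $2,010 − $201 = $1,809.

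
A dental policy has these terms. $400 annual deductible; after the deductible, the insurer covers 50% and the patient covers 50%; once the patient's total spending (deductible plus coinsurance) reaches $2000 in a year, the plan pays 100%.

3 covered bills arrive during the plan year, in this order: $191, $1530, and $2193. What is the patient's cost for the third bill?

$939.50

Claim 1 ($191): all of it applies to the deductible. Patient pays $191; OOP now $191.
Claim 2 ($1530): deductible takes $209, $1321 remains; 50% of $1321 = $660.50. Cost to patient: $869.50. OOP to date $1060.50.
Claim 3 ($2193): deductible already satisfied, so patient's share is 50% × $2193 = $1096.50. OOP would hit $2157 > $2000, so the cap limits the patient to $2000 − $1060.50 = $939.50.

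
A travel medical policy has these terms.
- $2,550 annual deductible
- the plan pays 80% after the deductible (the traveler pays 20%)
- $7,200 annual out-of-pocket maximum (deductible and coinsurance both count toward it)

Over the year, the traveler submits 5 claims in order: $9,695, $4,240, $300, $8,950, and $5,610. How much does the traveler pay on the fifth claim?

Claim 1 — $9,695: $2,550 to deductible, leaving $7,145; coinsurance $7,145 × 20% = $1,429. Traveler owes $3,979 (running OOP $3,979).
Claim 2 — $4,240: 20% coinsurance on $4,240 = $848. Traveler owes $848 (running OOP $4,827).
Claim 3 — $300: deductible already satisfied, so traveler's share is 20% × $300 = $60. Traveler pays $60; OOP now $4,887.
Claim 4 — $8,950: deductible already satisfied, so traveler's share is 20% × $8,950 = $1,790. Traveler owes $1,790 (running OOP $6,677).
Claim 5 — $5,610: deductible met; 20% of $5,610 = $1,122. That would push OOP to $7,799, over the $7,200 cap, so traveler pays $7,200 − $6,677 = $523.

$523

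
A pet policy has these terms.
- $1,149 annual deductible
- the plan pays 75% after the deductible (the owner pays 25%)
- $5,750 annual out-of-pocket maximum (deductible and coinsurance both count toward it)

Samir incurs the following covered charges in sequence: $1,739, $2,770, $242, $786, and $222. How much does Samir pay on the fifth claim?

Claim 1 — $1,739: deductible takes $1,149, $590 remains; owner's 25% is $147.50. Cost to owner: $1,296.50. OOP to date $1,296.50.
Claim 2 — $2,770: deductible met; 25% of $2,770 = $692.50. Cost to owner: $692.50. OOP to date $1,989.
Claim 3 — $242: deductible met; 25% of $242 = $60.50. Owner pays $60.50; OOP now $2,049.50.
Claim 4 — $786: deductible met; 25% of $786 = $196.50. Cost to owner: $196.50. OOP to date $2,246.
Claim 5 — $222: deductible already satisfied, so owner's share is 25% × $222 = $55.50. Owner owes $55.50 (running OOP $2,301.50).

$55.50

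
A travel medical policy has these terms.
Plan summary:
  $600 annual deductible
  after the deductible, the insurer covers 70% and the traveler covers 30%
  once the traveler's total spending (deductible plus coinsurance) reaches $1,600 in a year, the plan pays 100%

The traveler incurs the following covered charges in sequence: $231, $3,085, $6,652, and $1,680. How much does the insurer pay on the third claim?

Bill 1, $231: fully absorbed by the deductible. Traveler pays $231; OOP now $231. Plan pays $231 − $231 = $0.
Bill 2, $3,085: $369 to deductible, leaving $2,716; coinsurance $2,716 × 30% = $814.80. Traveler pays $1,183.80; OOP now $1,414.80. Insurer: $3,085 − $1,183.80 = $1,901.20.
Bill 3, $6,652: deductible already satisfied, so traveler's share is 30% × $6,652 = $1,995.60. Adding that to $1,414.80 gives $3,410.40, past the $1,600 cap; traveler pays only $1,600 − $1,414.80 = $185.20. Insurer: $6,652 − $185.20 = $6,466.80.

$6,466.80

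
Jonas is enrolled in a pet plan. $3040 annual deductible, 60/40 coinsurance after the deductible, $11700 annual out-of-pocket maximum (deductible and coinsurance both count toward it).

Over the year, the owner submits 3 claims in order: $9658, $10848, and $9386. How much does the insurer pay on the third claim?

$7712.40

Claim 1 ($9658): deductible takes $3040, $6618 remains; 40% of $6618 = $2647.20. Cost to owner: $5687.20. OOP to date $5687.20. Insurer: $9658 − $5687.20 = $3970.80.
Claim 2 ($10848): deductible met; 40% of $10848 = $4339.20. Cost to owner: $4339.20. OOP to date $10026.40. Insurer: $10848 − $4339.20 = $6508.80.
Claim 3 ($9386): 40% coinsurance on $9386 = $3754.40. Adding that to $10026.40 gives $13780.80, past the $11700 cap; owner pays only $11700 − $10026.40 = $1673.60. Plan pays $9386 − $1673.60 = $7712.40.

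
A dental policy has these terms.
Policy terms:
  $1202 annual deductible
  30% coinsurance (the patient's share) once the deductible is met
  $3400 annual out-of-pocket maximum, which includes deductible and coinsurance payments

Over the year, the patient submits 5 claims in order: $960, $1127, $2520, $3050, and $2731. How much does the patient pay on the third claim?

#1 ($960): fully absorbed by the deductible. Patient pays $960; OOP now $960.
#2 ($1127): deductible takes $242, $885 remains; 30% of $885 = $265.50. Patient pays $507.50; OOP now $1467.50.
#3 ($2520): deductible already satisfied, so patient's share is 30% × $2520 = $756. Patient owes $756 (running OOP $2223.50).

$756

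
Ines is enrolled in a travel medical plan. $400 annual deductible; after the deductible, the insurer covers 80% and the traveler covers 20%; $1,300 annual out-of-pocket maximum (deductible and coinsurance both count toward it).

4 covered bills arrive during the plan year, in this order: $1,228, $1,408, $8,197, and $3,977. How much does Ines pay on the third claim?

Bill 1, $1,228: $400 to deductible, leaving $828; 20% of $828 = $165.60. Traveler pays $565.60; OOP now $565.60.
Bill 2, $1,408: deductible met; 20% of $1,408 = $281.60. Cost to traveler: $281.60. OOP to date $847.20.
Bill 3, $8,197: deductible already satisfied, so traveler's share is 20% × $8,197 = $1,639.40. OOP would hit $2,486.60 > $1,300, so the cap limits the traveler to $1,300 − $847.20 = $452.80.

$452.80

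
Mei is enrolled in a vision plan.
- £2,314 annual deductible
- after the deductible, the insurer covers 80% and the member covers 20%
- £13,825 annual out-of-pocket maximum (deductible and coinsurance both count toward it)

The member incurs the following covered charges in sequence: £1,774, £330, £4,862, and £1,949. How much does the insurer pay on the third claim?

#1 (£1,774): all of it applies to the deductible. Member pays £1,774; OOP now £1,774. Insurer: £1,774 − £1,774 = £0.
#2 (£330): entire amount goes to the deductible. Member pays £330; OOP now £2,104. Plan pays £330 − £330 = £0.
#3 (£4,862): deductible takes £210, £4,652 remains; coinsurance £4,652 × 20% = £930.40. Cost to member: £1,140.40. OOP to date £3,244.40. Plan pays £4,862 − £1,140.40 = £3,721.60.

£3,721.60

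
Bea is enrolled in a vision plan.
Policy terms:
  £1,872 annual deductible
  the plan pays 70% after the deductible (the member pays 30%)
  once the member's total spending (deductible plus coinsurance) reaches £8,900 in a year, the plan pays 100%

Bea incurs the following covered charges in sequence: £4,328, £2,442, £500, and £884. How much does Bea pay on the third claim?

£150

Bill 1, £4,328: deductible takes £1,872, £2,456 remains; member's 30% is £736.80. Cost to member: £2,608.80. OOP to date £2,608.80.
Bill 2, £2,442: deductible already satisfied, so member's share is 30% × £2,442 = £732.60. Cost to member: £732.60. OOP to date £3,341.40.
Bill 3, £500: 30% coinsurance on £500 = £150. Cost to member: £150. OOP to date £3,491.40.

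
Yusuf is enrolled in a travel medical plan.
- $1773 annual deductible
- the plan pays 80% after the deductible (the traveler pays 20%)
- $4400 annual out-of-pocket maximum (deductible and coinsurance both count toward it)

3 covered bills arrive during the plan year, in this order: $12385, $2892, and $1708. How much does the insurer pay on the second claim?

Bill 1, $12385: $1773 finishes the deductible; $10612 goes to coinsurance; traveler's 20% is $2122.40. Traveler pays $3895.40; OOP now $3895.40. Plan pays $12385 − $3895.40 = $8489.60.
Bill 2, $2892: 20% coinsurance on $2892 = $578.40. Adding that to $3895.40 gives $4473.80, past the $4400 cap; traveler pays only $4400 − $3895.40 = $504.60. Insurer: $2892 − $504.60 = $2387.40.

$2387.40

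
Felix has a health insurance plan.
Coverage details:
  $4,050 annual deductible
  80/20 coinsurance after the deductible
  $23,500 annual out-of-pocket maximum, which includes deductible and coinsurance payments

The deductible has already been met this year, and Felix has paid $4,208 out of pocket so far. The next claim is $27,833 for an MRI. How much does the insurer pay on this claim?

$22,266.40

With the deductible met, the entire $27,833 is subject to coinsurance.
20% of $27,833 = $5,566.60 falls to the patient.
Year-to-date out-of-pocket becomes $4,208 + $5,566.60 = $9,774.60, still under the $23,500 maximum, so no cap applies.
Insurer pays the balance: $27,833 − $5,566.60 = $22,266.40.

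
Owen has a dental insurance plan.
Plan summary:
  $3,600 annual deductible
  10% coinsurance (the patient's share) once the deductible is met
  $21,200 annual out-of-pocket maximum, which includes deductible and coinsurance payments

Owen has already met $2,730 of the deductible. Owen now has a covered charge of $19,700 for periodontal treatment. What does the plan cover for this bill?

Deductible still to meet: $3,600 − $2,730 = $870.
After the $870 deductible portion, $19,700 − $870 = $18,830 is subject to coinsurance.
Coinsurance: $18,830 × 10% = $1,883.
That puts the patient's cost at $870 + $1,883 = $2,753 before any cap.
Year-to-date out-of-pocket becomes $2,730 + $2,753 = $5,483, still under the $21,200 maximum, so no cap applies.
The insurer covers the remainder: $19,700 − $2,753 = $16,947.

$16,947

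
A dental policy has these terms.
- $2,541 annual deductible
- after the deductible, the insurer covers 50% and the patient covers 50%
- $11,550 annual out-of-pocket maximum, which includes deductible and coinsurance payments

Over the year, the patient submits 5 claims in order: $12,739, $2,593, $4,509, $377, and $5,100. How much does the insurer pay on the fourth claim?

$188.50

Bill 1, $12,739: $2,541 finishes the deductible; $10,198 goes to coinsurance; coinsurance $10,198 × 50% = $5,099. Patient owes $7,640 (running OOP $7,640). Insurer: $12,739 − $7,640 = $5,099.
Bill 2, $2,593: 50% coinsurance on $2,593 = $1,296.50. Patient owes $1,296.50 (running OOP $8,936.50). Insurer: $2,593 − $1,296.50 = $1,296.50.
Bill 3, $4,509: 50% coinsurance on $4,509 = $2,254.50. Patient pays $2,254.50; OOP now $11,191. Plan pays $4,509 − $2,254.50 = $2,254.50.
Bill 4, $377: deductible met; 50% of $377 = $188.50. Patient owes $188.50 (running OOP $11,379.50). Insurer: $377 − $188.50 = $188.50.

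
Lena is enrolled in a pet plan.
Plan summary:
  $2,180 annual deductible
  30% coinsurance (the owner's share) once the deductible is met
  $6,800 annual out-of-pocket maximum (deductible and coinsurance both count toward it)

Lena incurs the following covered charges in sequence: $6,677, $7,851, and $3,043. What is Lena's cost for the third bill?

$912.90

Claim 1 — $6,677: $2,180 finishes the deductible; $4,497 goes to coinsurance; owner's 30% is $1,349.10. Owner pays $3,529.10; OOP now $3,529.10.
Claim 2 — $7,851: 30% coinsurance on $7,851 = $2,355.30. Cost to owner: $2,355.30. OOP to date $5,884.40.
Claim 3 — $3,043: 30% coinsurance on $3,043 = $912.90. Owner pays $912.90; OOP now $6,797.30.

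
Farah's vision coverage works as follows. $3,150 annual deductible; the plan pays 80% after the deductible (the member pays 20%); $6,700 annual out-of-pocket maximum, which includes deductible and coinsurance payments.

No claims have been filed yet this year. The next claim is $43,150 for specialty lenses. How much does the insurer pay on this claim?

Nothing has been paid toward the $3,150 deductible, so the first $3,150 of this charge is applied there.
That leaves $43,150 − $3,150 = $40,000 for coinsurance.
20% of $40,000 = $8,000 falls to the member.
That puts the member's cost at $3,150 + $8,000 = $11,150 before any cap.
Adding $11,150 to the $0 already spent would give $11,150, which exceeds the $6,700 cap; the member pays just $6,700 − $0 = $6,700.
The plan picks up $43,150 − $6,700 = $36,450.

$36,450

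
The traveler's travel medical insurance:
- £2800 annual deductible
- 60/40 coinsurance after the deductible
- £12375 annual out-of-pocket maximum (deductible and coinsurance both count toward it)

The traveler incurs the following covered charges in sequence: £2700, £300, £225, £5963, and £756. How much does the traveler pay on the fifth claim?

£302.40

Bill 1, £2700: all of it applies to the deductible. Cost to traveler: £2700. OOP to date £2700.
Bill 2, £300: £100 finishes the deductible; £200 goes to coinsurance; 40% of £200 = £80. Traveler pays £180; OOP now £2880.
Bill 3, £225: deductible already satisfied, so traveler's share is 40% × £225 = £90. Traveler pays £90; OOP now £2970.
Bill 4, £5963: 40% coinsurance on £5963 = £2385.20. Traveler pays £2385.20; OOP now £5355.20.
Bill 5, £756: deductible already satisfied, so traveler's share is 40% × £756 = £302.40. Cost to traveler: £302.40. OOP to date £5657.60.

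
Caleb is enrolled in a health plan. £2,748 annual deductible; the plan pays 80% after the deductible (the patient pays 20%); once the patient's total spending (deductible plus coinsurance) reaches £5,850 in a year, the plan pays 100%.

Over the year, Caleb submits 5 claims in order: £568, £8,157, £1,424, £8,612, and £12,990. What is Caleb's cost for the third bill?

£284.80

Claim 1 — £568: entire amount goes to the deductible. Patient owes £568 (running OOP £568).
Claim 2 — £8,157: £2,180 to deductible, leaving £5,977; coinsurance £5,977 × 20% = £1,195.40. Patient owes £3,375.40 (running OOP £3,943.40).
Claim 3 — £1,424: deductible already satisfied, so patient's share is 20% × £1,424 = £284.80. Cost to patient: £284.80. OOP to date £4,228.20.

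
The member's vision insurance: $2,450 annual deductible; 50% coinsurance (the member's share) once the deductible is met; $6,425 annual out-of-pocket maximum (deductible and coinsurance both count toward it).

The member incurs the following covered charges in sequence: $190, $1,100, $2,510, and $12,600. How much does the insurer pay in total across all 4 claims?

$9,975

Claim 1 — $190: all of it applies to the deductible. Cost to member: $190. OOP to date $190. Insurer: $190 − $190 = $0.
Claim 2 — $1,100: fully absorbed by the deductible. Member owes $1,100 (running OOP $1,290). Insurer: $1,100 − $1,100 = $0.
Claim 3 — $2,510: $1,160 to deductible, leaving $1,350; 50% of $1,350 = $675. Cost to member: $1,835. OOP to date $3,125. Insurer: $2,510 − $1,835 = $675.
Claim 4 — $12,600: 50% coinsurance on $12,600 = $6,300. OOP would hit $9,425 > $6,425, so the cap limits the member to $6,425 − $3,125 = $3,300. Insurer: $12,600 − $3,300 = $9,300.
Insurer total = bills − member's total = $16,400 − $6,425 = $9,975.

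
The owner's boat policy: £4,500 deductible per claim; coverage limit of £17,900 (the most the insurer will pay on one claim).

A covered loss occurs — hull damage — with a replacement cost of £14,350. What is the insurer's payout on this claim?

After the deductible, £14,350 − £4,500 = £9,850 remains.
That's under the £17,900 cap, so the insurer reimburses the full £9,850.

£9,850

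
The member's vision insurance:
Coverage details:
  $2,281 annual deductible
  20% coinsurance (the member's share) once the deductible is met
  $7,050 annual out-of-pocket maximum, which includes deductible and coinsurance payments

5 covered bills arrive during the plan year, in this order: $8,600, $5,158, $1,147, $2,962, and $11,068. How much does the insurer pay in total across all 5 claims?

Claim 1 — $8,600: $2,281 to deductible, leaving $6,319; coinsurance $6,319 × 20% = $1,263.80. Member pays $3,544.80; OOP now $3,544.80. Plan pays $8,600 − $3,544.80 = $5,055.20.
Claim 2 — $5,158: deductible met; 20% of $5,158 = $1,031.60. Member owes $1,031.60 (running OOP $4,576.40). Insurer: $5,158 − $1,031.60 = $4,126.40.
Claim 3 — $1,147: 20% coinsurance on $1,147 = $229.40. Member owes $229.40 (running OOP $4,805.80). Insurer: $1,147 − $229.40 = $917.60.
Claim 4 — $2,962: 20% coinsurance on $2,962 = $592.40. Member pays $592.40; OOP now $5,398.20. Plan pays $2,962 − $592.40 = $2,369.60.
Claim 5 — $11,068: 20% coinsurance on $11,068 = $2,213.60. OOP would hit $7,611.80 > $7,050, so the cap limits the member to $7,050 − $5,398.20 = $1,651.80. Plan pays $11,068 − $1,651.80 = $9,416.20.
Insurer total = bills − member's total = $28,935 − $7,050 = $21,885.

$21,885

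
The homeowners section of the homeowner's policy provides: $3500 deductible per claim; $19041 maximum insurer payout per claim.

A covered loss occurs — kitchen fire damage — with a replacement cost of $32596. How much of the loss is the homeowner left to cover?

$13555

Less the $3500 deductible: $32596 − $3500 = $29096.
$29096 exceeds the $19041 limit, so the insurer pays the limit: $19041.
Homeowner's share is the uncovered remainder: $32596 − $19041 = $13555.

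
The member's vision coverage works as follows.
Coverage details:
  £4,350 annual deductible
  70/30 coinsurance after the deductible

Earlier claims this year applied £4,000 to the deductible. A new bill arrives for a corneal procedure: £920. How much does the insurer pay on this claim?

£399

£4,000 of the £4,350 deductible is already met, leaving £350.
The remaining £570 (= £920 − £350) moves to coinsurance.
Member's 30% share of £570 is £171.
That puts the member's cost at £350 + £171 = £521.
Insurer pays the balance: £920 − £521 = £399.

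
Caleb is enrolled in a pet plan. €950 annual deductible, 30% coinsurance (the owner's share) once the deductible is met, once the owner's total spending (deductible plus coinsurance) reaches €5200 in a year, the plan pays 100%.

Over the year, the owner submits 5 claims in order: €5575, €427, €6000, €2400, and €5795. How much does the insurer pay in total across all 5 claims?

Bill 1, €5575: €950 to deductible, leaving €4625; coinsurance €4625 × 30% = €1387.50. Owner pays €2337.50; OOP now €2337.50. Plan pays €5575 − €2337.50 = €3237.50.
Bill 2, €427: deductible met; 30% of €427 = €128.10. Owner pays €128.10; OOP now €2465.60. Insurer: €427 − €128.10 = €298.90.
Bill 3, €6000: 30% coinsurance on €6000 = €1800. Cost to owner: €1800. OOP to date €4265.60. Plan pays €6000 − €1800 = €4200.
Bill 4, €2400: deductible met; 30% of €2400 = €720. Owner owes €720 (running OOP €4985.60). Insurer: €2400 − €720 = €1680.
Bill 5, €5795: 30% coinsurance on €5795 = €1738.50. That would push OOP to €6724.10, over the €5200 cap, so owner pays €5200 − €4985.60 = €214.40. Plan pays €5795 − €214.40 = €5580.60.
Insurer total: €3237.50 + €298.90 + €4200 + €1680 + €5580.60 = €14997.

€14997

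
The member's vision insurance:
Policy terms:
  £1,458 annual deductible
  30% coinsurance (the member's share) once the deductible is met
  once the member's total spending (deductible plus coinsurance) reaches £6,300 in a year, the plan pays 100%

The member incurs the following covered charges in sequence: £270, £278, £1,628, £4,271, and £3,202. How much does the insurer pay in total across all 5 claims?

£5,733.70

Bill 1, £270: entire amount goes to the deductible. Member pays £270; OOP now £270. Plan pays £270 − £270 = £0.
Bill 2, £278: entire amount goes to the deductible. Member owes £278 (running OOP £548). Insurer: £278 − £278 = £0.
Bill 3, £1,628: deductible takes £910, £718 remains; member's 30% is £215.40. Member pays £1,125.40; OOP now £1,673.40. Insurer: £1,628 − £1,125.40 = £502.60.
Bill 4, £4,271: deductible already satisfied, so member's share is 30% × £4,271 = £1,281.30. Cost to member: £1,281.30. OOP to date £2,954.70. Insurer: £4,271 − £1,281.30 = £2,989.70.
Bill 5, £3,202: deductible met; 30% of £3,202 = £960.60. Member owes £960.60 (running OOP £3,915.30). Plan pays £3,202 − £960.60 = £2,241.40.
Insurer total: £0 + £0 + £502.60 + £2,989.70 + £2,241.40 = £5,733.70.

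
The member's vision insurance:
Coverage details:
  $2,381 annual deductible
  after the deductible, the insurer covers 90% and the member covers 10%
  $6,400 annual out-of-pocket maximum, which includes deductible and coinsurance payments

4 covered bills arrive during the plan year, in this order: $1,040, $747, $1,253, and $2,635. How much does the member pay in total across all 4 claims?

Claim 1 ($1,040): fully absorbed by the deductible. Member pays $1,040; OOP now $1,040.
Claim 2 ($747): entire amount goes to the deductible. Member pays $747; OOP now $1,787.
Claim 3 ($1,253): deductible takes $594, $659 remains; coinsurance $659 × 10% = $65.90. Cost to member: $659.90. OOP to date $2,446.90.
Claim 4 ($2,635): deductible already satisfied, so member's share is 10% × $2,635 = $263.50. Cost to member: $263.50. OOP to date $2,710.40.
Total paid by the member: $1,040 + $747 + $659.90 + $263.50 = $2,710.40.

$2,710.40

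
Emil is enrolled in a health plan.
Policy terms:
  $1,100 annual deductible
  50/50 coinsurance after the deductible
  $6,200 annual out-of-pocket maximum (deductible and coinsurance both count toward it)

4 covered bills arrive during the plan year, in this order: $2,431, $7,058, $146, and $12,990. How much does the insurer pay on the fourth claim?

$12,157.50

#1 ($2,431): deductible takes $1,100, $1,331 remains; 50% of $1,331 = $665.50. Patient pays $1,765.50; OOP now $1,765.50. Plan pays $2,431 − $1,765.50 = $665.50.
#2 ($7,058): deductible met; 50% of $7,058 = $3,529. Patient pays $3,529; OOP now $5,294.50. Insurer: $7,058 − $3,529 = $3,529.
#3 ($146): 50% coinsurance on $146 = $73. Patient pays $73; OOP now $5,367.50. Plan pays $146 − $73 = $73.
#4 ($12,990): 50% coinsurance on $12,990 = $6,495. OOP would hit $11,862.50 > $6,200, so the cap limits the patient to $6,200 − $5,367.50 = $832.50. Insurer: $12,990 − $832.50 = $12,157.50.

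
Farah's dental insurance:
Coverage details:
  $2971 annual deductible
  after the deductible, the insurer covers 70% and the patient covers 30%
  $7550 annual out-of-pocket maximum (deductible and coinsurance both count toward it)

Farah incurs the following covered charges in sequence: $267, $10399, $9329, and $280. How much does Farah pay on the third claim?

Bill 1, $267: fully absorbed by the deductible. Patient owes $267 (running OOP $267).
Bill 2, $10399: $2704 to deductible, leaving $7695; 30% of $7695 = $2308.50. Cost to patient: $5012.50. OOP to date $5279.50.
Bill 3, $9329: deductible met; 30% of $9329 = $2798.70. That would push OOP to $8078.20, over the $7550 cap, so patient pays $7550 − $5279.50 = $2270.50.

$2270.50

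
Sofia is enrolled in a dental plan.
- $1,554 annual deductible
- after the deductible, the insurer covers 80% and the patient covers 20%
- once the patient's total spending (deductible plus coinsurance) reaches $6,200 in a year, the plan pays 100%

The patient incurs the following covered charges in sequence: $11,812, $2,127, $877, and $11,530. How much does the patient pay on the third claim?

$175.40

Claim 1 ($11,812): $1,554 to deductible, leaving $10,258; 20% of $10,258 = $2,051.60. Cost to patient: $3,605.60. OOP to date $3,605.60.
Claim 2 ($2,127): deductible already satisfied, so patient's share is 20% × $2,127 = $425.40. Patient pays $425.40; OOP now $4,031.
Claim 3 ($877): deductible met; 20% of $877 = $175.40. Cost to patient: $175.40. OOP to date $4,206.40.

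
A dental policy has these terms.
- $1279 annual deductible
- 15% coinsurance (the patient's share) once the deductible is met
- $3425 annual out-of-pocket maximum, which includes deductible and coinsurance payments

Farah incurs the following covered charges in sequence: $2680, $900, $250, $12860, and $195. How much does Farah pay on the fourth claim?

#1 ($2680): $1279 to deductible, leaving $1401; 15% of $1401 = $210.15. Cost to patient: $1489.15. OOP to date $1489.15.
#2 ($900): 15% coinsurance on $900 = $135. Cost to patient: $135. OOP to date $1624.15.
#3 ($250): deductible met; 15% of $250 = $37.50. Patient pays $37.50; OOP now $1661.65.
#4 ($12860): deductible met; 15% of $12860 = $1929. Adding that to $1661.65 gives $3590.65, past the $3425 cap; patient pays only $3425 − $1661.65 = $1763.35.

$1763.35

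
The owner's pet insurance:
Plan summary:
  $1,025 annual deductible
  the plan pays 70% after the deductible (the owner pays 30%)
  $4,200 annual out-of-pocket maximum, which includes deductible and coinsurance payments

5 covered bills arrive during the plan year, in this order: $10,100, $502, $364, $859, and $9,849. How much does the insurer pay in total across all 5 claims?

$17,474

Bill 1, $10,100: $1,025 finishes the deductible; $9,075 goes to coinsurance; coinsurance $9,075 × 30% = $2,722.50. Owner pays $3,747.50; OOP now $3,747.50. Plan pays $10,100 − $3,747.50 = $6,352.50.
Bill 2, $502: deductible already satisfied, so owner's share is 30% × $502 = $150.60. Cost to owner: $150.60. OOP to date $3,898.10. Plan pays $502 − $150.60 = $351.40.
Bill 3, $364: deductible already satisfied, so owner's share is 30% × $364 = $109.20. Owner owes $109.20 (running OOP $4,007.30). Plan pays $364 − $109.20 = $254.80.
Bill 4, $859: deductible already satisfied, so owner's share is 30% × $859 = $257.70. Adding that to $4,007.30 gives $4,265, past the $4,200 cap; owner pays only $4,200 − $4,007.30 = $192.70. Plan pays $859 − $192.70 = $666.30.
Bill 5, $9,849: deductible met; 30% of $9,849 = $2,954.70. OOP would hit $7,154.70 > $4,200, so the cap limits the owner to $4,200 − $4,200 = $0. Insurer: $9,849 − $0 = $9,849.
Insurer total: $6,352.50 + $351.40 + $254.80 + $666.30 + $9,849 = $17,474.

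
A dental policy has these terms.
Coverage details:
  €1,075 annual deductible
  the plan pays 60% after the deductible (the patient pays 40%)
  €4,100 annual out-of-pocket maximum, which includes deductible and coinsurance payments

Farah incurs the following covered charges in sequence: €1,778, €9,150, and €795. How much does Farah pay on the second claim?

Bill 1, €1,778: deductible takes €1,075, €703 remains; patient's 40% is €281.20. Patient owes €1,356.20 (running OOP €1,356.20).
Bill 2, €9,150: 40% coinsurance on €9,150 = €3,660. OOP would hit €5,016.20 > €4,100, so the cap limits the patient to €4,100 − €1,356.20 = €2,743.80.

€2,743.80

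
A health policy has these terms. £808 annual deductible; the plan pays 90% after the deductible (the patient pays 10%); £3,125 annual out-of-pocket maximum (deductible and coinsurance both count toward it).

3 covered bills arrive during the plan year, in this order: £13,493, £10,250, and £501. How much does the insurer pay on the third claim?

#1 (£13,493): £808 to deductible, leaving £12,685; patient's 10% is £1,268.50. Cost to patient: £2,076.50. OOP to date £2,076.50. Insurer: £13,493 − £2,076.50 = £11,416.50.
#2 (£10,250): deductible already satisfied, so patient's share is 10% × £10,250 = £1,025. Patient owes £1,025 (running OOP £3,101.50). Plan pays £10,250 − £1,025 = £9,225.
#3 (£501): deductible already satisfied, so patient's share is 10% × £501 = £50.10. OOP would hit £3,151.60 > £3,125, so the cap limits the patient to £3,125 − £3,101.50 = £23.50. Plan pays £501 − £23.50 = £477.50.

£477.50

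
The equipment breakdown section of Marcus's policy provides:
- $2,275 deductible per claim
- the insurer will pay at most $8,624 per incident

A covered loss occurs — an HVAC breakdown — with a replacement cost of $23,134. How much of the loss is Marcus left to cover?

Less the $2,275 deductible: $23,134 − $2,275 = $20,859.
Since $20,859 > $8,624, the payout is capped at $8,624.
Out of pocket: $23,134 − $8,624 = $14,510.

$14,510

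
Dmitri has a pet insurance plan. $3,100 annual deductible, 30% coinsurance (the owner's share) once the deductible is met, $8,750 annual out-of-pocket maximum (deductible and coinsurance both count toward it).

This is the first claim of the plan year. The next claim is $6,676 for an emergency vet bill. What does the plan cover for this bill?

$2,503.20

Nothing has been paid toward the $3,100 deductible, so the first $3,100 of this charge is applied there.
The remaining $3,576 (= $6,676 − $3,100) moves to coinsurance.
30% of $3,576 = $1,072.80 falls to the owner.
So the owner owes $3,100 + $1,072.80 = $4,172.80 before any cap.
Year-to-date out-of-pocket becomes $0 + $4,172.80 = $4,172.80, still under the $8,750 maximum, so no cap applies.
Insurer pays the balance: $6,676 − $4,172.80 = $2,503.20.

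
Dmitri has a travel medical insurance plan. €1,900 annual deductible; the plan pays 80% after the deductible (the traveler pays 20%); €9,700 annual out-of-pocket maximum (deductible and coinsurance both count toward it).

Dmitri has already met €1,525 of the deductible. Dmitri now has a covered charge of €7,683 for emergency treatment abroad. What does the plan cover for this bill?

Remaining deductible: €1,900 − €1,525 = €375.
That leaves €7,683 − €375 = €7,308 for coinsurance.
Coinsurance: €7,308 × 20% = €1,461.60.
That puts the traveler's cost at €375 + €1,461.60 = €1,836.60 before any cap.
Total out-of-pocket so far would be €1,525 + €1,836.60 = €3,361.60, below the €9,700 cap — no reduction.
The plan picks up €7,683 − €1,836.60 = €5,846.40.

€5,846.40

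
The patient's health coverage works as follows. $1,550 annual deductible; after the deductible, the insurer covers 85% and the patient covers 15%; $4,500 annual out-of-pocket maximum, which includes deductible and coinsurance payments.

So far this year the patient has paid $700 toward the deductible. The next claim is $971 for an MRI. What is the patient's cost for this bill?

Remaining deductible: $1,550 − $700 = $850.
After the $850 deductible portion, $971 − $850 = $121 is subject to coinsurance.
Patient's 15% share of $121 is $18.15.
That puts the patient's cost at $850 + $18.15 = $868.15 before any cap.
Year-to-date out-of-pocket becomes $700 + $868.15 = $1,568.15, still under the $4,500 maximum, so no cap applies.

$868.15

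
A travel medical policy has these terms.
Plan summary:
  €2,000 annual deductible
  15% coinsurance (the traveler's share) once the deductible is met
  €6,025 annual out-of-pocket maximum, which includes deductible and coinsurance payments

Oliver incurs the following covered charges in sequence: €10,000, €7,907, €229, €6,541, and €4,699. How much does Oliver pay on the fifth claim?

€623.45

#1 (€10,000): deductible takes €2,000, €8,000 remains; 15% of €8,000 = €1,200. Traveler pays €3,200; OOP now €3,200.
#2 (€7,907): deductible already satisfied, so traveler's share is 15% × €7,907 = €1,186.05. Traveler pays €1,186.05; OOP now €4,386.05.
#3 (€229): deductible met; 15% of €229 = €34.35. Traveler owes €34.35 (running OOP €4,420.40).
#4 (€6,541): deductible already satisfied, so traveler's share is 15% × €6,541 = €981.15. Traveler owes €981.15 (running OOP €5,401.55).
#5 (€4,699): deductible already satisfied, so traveler's share is 15% × €4,699 = €704.85. Adding that to €5,401.55 gives €6,106.40, past the €6,025 cap; traveler pays only €6,025 − €5,401.55 = €623.45.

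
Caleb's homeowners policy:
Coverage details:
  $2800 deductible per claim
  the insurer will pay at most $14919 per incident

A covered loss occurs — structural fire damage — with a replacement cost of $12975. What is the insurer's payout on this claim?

$10175

Subtract the deductible: $12975 − $2800 = $10175.
$10175 is within the $14919 limit, so the insurer pays $10175.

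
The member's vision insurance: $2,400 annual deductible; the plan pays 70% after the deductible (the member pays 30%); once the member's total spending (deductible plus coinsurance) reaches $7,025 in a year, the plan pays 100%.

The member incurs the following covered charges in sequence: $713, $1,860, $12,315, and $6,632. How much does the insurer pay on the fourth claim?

$5,753.40

#1 ($713): fully absorbed by the deductible. Member pays $713; OOP now $713. Insurer: $713 − $713 = $0.
#2 ($1,860): $1,687 finishes the deductible; $173 goes to coinsurance; member's 30% is $51.90. Member pays $1,738.90; OOP now $2,451.90. Insurer: $1,860 − $1,738.90 = $121.10.
#3 ($12,315): deductible met; 30% of $12,315 = $3,694.50. Member owes $3,694.50 (running OOP $6,146.40). Plan pays $12,315 − $3,694.50 = $8,620.50.
#4 ($6,632): deductible already satisfied, so member's share is 30% × $6,632 = $1,989.60. That would push OOP to $8,136, over the $7,025 cap, so member pays $7,025 − $6,146.40 = $878.60. Plan pays $6,632 − $878.60 = $5,753.40.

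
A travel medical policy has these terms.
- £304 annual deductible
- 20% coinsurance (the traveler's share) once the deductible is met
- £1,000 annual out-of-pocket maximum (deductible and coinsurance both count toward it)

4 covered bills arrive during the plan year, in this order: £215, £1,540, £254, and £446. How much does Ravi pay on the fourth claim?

£89.20

Bill 1, £215: entire amount goes to the deductible. Traveler pays £215; OOP now £215.
Bill 2, £1,540: £89 to deductible, leaving £1,451; coinsurance £1,451 × 20% = £290.20. Cost to traveler: £379.20. OOP to date £594.20.
Bill 3, £254: deductible already satisfied, so traveler's share is 20% × £254 = £50.80. Traveler pays £50.80; OOP now £645.
Bill 4, £446: deductible already satisfied, so traveler's share is 20% × £446 = £89.20. Cost to traveler: £89.20. OOP to date £734.20.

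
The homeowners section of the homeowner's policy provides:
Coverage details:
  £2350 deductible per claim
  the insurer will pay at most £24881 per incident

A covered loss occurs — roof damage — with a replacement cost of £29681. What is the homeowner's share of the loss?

After the deductible, £29681 − £2350 = £27331 remains.
£27331 exceeds the £24881 limit, so the insurer pays the limit: £24881.
Homeowner's share is the uncovered remainder: £29681 − £24881 = £4800.

£4800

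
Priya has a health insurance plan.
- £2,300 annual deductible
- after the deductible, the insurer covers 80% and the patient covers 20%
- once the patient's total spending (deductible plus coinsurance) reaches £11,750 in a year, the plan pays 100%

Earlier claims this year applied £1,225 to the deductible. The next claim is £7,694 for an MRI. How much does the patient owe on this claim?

£2,398.80

£1,225 of the £2,300 deductible is already met, leaving £1,075.
That leaves £7,694 − £1,075 = £6,619 for coinsurance.
Coinsurance: £6,619 × 20% = £1,323.80.
That puts the patient's cost at £1,075 + £1,323.80 = £2,398.80 before any cap.
Total out-of-pocket so far would be £1,225 + £2,398.80 = £3,623.80, below the £11,750 cap — no reduction.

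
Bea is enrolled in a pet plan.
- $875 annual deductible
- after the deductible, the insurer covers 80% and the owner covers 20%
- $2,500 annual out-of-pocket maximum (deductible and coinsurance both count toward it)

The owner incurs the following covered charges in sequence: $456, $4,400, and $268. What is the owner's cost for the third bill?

$53.60

Bill 1, $456: all of it applies to the deductible. Owner pays $456; OOP now $456.
Bill 2, $4,400: $419 finishes the deductible; $3,981 goes to coinsurance; owner's 20% is $796.20. Cost to owner: $1,215.20. OOP to date $1,671.20.
Bill 3, $268: 20% coinsurance on $268 = $53.60. Owner pays $53.60; OOP now $1,724.80.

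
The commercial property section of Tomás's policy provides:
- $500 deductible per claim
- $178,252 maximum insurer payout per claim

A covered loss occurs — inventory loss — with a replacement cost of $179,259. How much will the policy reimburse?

After the deductible, $179,259 − $500 = $178,759 remains.
$178,759 exceeds the $178,252 limit, so the insurer pays the limit: $178,252.

$178,252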